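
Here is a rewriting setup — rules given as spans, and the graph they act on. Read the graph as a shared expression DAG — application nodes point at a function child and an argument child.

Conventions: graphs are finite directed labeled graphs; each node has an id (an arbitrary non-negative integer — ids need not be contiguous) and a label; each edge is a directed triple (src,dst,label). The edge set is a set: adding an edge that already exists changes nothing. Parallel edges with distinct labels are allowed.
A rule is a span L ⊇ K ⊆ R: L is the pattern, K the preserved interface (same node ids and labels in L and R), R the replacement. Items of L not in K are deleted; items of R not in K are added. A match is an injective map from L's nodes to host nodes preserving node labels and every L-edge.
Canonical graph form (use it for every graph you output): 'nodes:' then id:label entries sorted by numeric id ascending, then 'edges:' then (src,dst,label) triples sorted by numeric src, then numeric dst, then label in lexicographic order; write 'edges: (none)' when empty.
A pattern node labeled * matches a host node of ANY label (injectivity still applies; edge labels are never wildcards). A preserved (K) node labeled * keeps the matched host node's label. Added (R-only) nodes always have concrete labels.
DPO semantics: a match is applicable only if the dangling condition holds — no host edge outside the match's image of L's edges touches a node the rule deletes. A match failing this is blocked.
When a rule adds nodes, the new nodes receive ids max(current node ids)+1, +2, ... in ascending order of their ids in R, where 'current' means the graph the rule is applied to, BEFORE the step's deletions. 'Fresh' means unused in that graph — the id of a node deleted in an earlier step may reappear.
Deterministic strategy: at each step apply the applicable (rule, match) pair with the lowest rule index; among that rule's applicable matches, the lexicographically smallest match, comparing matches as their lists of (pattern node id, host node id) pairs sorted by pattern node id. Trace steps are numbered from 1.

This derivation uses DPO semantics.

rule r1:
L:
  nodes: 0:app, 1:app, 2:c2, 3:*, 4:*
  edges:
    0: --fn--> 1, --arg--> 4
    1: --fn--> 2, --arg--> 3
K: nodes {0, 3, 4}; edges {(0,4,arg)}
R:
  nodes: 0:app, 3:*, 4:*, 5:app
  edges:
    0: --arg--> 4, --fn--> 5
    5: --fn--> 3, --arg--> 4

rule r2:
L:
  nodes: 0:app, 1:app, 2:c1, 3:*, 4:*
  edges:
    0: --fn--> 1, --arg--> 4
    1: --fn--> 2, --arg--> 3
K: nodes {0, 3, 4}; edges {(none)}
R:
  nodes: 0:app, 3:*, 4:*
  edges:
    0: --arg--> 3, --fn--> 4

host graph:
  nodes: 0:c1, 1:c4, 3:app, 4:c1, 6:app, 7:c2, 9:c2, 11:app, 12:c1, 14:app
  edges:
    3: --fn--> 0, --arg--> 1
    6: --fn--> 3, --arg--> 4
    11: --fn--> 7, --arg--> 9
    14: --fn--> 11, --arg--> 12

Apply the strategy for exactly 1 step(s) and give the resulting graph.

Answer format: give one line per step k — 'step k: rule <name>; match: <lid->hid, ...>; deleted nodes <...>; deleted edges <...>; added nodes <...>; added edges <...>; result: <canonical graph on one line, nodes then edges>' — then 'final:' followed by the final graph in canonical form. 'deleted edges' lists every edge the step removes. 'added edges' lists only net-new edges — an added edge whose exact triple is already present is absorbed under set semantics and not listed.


step 1: rule r1; match: 0->14, 1->11, 2->7, 3->9, 4->12; deleted nodes 7, 11; deleted edges (11,7,fn); (11,9,arg); (14,11,fn); added nodes 15; added edges (14,15,fn); (15,9,fn); (15,12,arg); result: nodes: 0:c1, 1:c4, 3:app, 4:c1, 6:app, 9:c2, 12:c1, 14:app, 15:app edges: (3,0,fn); (3,1,arg); (6,3,fn); (6,4,arg); (14,12,arg); (14,15,fn); (15,9,fn); (15,12,arg)
final:
nodes: 0:c1, 1:c4, 3:app, 4:c1, 6:app, 9:c2, 12:c1, 14:app, 15:app
edges: (3,0,fn); (3,1,arg); (6,3,fn); (6,4,arg); (14,12,arg); (14,15,fn); (15,9,fn); (15,12,arg)


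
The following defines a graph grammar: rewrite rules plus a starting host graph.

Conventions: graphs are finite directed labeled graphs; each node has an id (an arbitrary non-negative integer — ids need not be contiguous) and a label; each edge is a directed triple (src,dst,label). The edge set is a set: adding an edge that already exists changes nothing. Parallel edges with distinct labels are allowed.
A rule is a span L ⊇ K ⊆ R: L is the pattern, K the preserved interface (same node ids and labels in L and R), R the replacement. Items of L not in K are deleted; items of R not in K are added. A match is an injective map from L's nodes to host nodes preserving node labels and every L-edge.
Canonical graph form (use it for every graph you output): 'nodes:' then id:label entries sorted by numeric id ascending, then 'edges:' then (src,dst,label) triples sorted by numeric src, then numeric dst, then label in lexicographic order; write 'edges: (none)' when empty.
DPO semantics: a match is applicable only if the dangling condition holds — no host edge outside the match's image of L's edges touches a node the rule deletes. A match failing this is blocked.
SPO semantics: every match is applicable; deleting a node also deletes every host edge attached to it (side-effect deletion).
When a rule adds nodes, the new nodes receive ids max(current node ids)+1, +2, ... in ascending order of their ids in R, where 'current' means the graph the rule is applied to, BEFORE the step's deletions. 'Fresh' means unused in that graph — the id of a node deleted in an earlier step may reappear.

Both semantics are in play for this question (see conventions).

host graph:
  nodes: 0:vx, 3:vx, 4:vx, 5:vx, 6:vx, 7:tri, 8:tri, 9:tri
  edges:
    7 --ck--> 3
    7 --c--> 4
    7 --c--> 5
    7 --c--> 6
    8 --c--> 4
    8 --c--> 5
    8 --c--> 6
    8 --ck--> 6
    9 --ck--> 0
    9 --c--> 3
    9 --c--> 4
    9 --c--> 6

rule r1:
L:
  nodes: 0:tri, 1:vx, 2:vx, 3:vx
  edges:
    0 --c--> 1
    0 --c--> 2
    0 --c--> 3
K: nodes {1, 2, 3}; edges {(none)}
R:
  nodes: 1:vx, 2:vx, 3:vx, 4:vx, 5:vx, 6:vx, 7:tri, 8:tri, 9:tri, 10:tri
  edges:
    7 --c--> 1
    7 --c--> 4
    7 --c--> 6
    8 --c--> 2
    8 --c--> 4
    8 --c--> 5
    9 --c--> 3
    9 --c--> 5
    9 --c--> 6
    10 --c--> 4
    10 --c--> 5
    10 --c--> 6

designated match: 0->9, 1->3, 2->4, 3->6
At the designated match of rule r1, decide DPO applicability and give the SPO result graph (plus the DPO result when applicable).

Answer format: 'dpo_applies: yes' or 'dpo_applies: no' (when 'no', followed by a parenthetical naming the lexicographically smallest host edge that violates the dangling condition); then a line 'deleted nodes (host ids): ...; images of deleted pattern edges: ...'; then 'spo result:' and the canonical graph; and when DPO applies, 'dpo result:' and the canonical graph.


dpo_applies: no
(the rule deletes node 9, which keeps host edge (9,0,ck) outside the match image — the dangling condition fails, DPO blocks; SPO proceeds and side-deletes such edges)
deleted nodes (host ids): 9; images of deleted pattern edges: (9,3,c); (9,4,c); (9,6,c)
spo result:
nodes: 0:vx, 3:vx, 4:vx, 5:vx, 6:vx, 7:tri, 8:tri, 10:vx, 11:vx, 12:vx, 13:tri, 14:tri, 15:tri, 16:tri
edges: (7,3,ck); (7,4,c); (7,5,c); (7,6,c); (8,4,c); (8,5,c); (8,6,c); (8,6,ck); (13,3,c); (13,10,c); (13,12,c); (14,4,c); (14,10,c); (14,11,c); (15,6,c); (15,11,c); (15,12,c); (16,10,c); (16,11,c); (16,12,c)


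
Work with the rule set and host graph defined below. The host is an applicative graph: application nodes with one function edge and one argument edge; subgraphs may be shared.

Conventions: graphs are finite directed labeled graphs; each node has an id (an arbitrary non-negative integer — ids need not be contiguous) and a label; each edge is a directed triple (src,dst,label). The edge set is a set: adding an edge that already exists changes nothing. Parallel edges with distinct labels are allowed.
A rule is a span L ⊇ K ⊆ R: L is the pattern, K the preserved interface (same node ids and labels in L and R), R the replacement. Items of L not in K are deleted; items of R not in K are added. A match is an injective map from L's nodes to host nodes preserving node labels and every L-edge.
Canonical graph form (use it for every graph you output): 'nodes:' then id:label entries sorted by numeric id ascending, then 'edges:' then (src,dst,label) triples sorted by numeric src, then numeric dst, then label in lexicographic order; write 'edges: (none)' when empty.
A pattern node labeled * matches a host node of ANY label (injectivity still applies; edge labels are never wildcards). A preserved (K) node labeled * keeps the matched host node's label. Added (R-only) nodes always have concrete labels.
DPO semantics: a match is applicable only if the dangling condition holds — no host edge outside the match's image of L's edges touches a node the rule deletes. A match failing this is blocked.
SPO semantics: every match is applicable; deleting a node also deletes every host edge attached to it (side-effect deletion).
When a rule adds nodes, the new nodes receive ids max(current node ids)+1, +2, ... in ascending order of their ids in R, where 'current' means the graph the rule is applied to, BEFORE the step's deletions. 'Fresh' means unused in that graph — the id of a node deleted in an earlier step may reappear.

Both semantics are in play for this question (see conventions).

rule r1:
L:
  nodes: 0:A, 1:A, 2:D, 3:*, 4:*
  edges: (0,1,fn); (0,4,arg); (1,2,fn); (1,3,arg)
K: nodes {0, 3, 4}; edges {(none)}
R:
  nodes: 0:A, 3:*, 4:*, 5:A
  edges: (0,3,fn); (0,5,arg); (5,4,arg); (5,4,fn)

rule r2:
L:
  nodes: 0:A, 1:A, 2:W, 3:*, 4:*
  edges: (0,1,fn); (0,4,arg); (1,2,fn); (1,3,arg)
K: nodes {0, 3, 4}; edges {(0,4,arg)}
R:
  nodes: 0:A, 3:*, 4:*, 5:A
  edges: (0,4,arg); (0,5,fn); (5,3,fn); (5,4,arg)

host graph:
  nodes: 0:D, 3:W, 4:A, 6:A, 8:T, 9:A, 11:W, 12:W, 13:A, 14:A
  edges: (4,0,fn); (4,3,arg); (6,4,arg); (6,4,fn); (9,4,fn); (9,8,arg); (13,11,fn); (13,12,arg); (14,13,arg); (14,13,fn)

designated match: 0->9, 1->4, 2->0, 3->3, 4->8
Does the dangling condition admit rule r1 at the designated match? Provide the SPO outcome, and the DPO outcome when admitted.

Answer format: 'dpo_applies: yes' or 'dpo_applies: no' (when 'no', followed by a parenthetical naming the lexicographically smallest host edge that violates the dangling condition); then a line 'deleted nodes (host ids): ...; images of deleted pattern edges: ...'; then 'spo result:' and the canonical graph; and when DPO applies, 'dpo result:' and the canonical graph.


dpo_applies: no
(the rule deletes node 4, which keeps host edge (6,4,arg) outside the match image — the dangling condition fails, DPO blocks; SPO proceeds and side-deletes such edges)
deleted nodes (host ids): 0, 4; images of deleted pattern edges: (4,0,fn); (4,3,arg); (9,4,fn); (9,8,arg)
spo result:
nodes: 3:W, 6:A, 8:T, 9:A, 11:W, 12:W, 13:A, 14:A, 15:A
edges: (9,3,fn); (9,15,arg); (13,11,fn); (13,12,arg); (14,13,arg); (14,13,fn); (15,8,arg); (15,8,fn)


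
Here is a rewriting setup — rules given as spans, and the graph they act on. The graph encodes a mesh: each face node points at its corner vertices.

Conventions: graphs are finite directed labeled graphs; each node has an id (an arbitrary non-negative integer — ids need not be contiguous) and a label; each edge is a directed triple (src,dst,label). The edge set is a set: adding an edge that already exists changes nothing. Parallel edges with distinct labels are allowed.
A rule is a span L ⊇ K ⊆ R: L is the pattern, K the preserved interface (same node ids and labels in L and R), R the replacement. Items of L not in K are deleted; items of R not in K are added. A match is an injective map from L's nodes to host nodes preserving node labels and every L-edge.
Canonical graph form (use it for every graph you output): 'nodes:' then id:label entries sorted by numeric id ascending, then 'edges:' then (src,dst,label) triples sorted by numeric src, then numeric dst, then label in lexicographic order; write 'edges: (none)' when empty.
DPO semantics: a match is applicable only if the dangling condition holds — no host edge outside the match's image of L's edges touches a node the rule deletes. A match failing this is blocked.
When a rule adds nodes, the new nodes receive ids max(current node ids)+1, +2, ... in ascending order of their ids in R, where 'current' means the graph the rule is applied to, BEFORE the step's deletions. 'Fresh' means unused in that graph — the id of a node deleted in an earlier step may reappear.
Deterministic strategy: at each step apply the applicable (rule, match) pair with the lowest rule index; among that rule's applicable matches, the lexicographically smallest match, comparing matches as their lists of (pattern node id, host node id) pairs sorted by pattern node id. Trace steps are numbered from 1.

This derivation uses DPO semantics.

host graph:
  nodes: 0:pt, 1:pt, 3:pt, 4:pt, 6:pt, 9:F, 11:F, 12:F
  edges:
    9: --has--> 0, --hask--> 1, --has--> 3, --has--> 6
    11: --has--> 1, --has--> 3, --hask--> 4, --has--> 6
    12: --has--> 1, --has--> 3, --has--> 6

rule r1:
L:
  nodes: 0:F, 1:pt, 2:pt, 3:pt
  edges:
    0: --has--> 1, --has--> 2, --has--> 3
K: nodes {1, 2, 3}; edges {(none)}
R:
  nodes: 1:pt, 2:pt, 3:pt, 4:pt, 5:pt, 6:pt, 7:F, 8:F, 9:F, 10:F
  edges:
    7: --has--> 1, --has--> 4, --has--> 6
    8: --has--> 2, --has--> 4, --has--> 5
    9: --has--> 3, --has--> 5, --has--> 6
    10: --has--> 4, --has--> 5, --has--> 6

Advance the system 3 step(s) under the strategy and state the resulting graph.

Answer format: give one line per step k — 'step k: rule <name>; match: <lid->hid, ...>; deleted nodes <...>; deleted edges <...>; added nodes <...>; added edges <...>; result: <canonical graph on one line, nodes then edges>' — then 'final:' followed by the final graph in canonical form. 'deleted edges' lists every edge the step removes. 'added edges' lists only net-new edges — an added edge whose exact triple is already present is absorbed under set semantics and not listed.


step 1: rule r1; match: 0->12, 1->1, 2->3, 3->6; deleted nodes 12; deleted edges (12,1,has); (12,3,has); (12,6,has); added nodes 13, 14, 15, 16, 17, 18, 19; added edges (16,1,has); (16,13,has); (16,15,has); (17,3,has); (17,13,has); (17,14,has); (18,6,has); (18,14,has); (18,15,has); (19,13,has); (19,14,has); (19,15,has); result: nodes: 0:pt, 1:pt, 3:pt, 4:pt, 6:pt, 9:F, 11:F, 13:pt, 14:pt, 15:pt, 16:F, 17:F, 18:F, 19:F edges: (9,0,has); (9,1,hask); (9,3,has); (9,6,has); (11,1,has); (11,3,has); (11,4,hask); (11,6,has); (16,1,has); (16,13,has); (16,15,has); (17,3,has); (17,13,has); (17,14,has); (18,6,has); (18,14,has); (18,15,has); (19,13,has); (19,14,has); (19,15,has)
step 2: rule r1; match: 0->16, 1->1, 2->13, 3->15; deleted nodes 16; deleted edges (16,1,has); (16,13,has); (16,15,has); added nodes 20, 21, 22, 23, 24, 25, 26; added edges (23,1,has); (23,20,has); (23,22,has); (24,13,has); (24,20,has); (24,21,has); (25,15,has); (25,21,has); (25,22,has); (26,20,has); (26,21,has); (26,22,has); result: nodes: 0:pt, 1:pt, 3:pt, 4:pt, 6:pt, 9:F, 11:F, 13:pt, 14:pt, 15:pt, 17:F, 18:F, 19:F, 20:pt, 21:pt, 22:pt, 23:F, 24:F, 25:F, 26:F edges: (9,0,has); (9,1,hask); (9,3,has); (9,6,has); (11,1,has); (11,3,has); (11,4,hask); (11,6,has); (17,3,has); (17,13,has); (17,14,has); (18,6,has); (18,14,has); (18,15,has); (19,13,has); (19,14,has); (19,15,has); (23,1,has); (23,20,has); (23,22,has); (24,13,has); (24,20,has); (24,21,has); (25,15,has); (25,21,has); (25,22,has); (26,20,has); (26,21,has); (26,22,has)
step 3: rule r1; match: 0->17, 1->3, 2->13, 3->14; deleted nodes 17; deleted edges (17,3,has); (17,13,has); (17,14,has); added nodes 27, 28, 29, 30, 31, 32, 33; added edges (30,3,has); (30,27,has); (30,29,has); (31,13,has); (31,27,has); (31,28,has); (32,14,has); (32,28,has); (32,29,has); (33,27,has); (33,28,has); (33,29,has); result: nodes: 0:pt, 1:pt, 3:pt, 4:pt, 6:pt, 9:F, 11:F, 13:pt, 14:pt, 15:pt, 18:F, 19:F, 20:pt, 21:pt, 22:pt, 23:F, 24:F, 25:F, 26:F, 27:pt, 28:pt, 29:pt, 30:F, 31:F, 32:F, 33:F edges: (9,0,has); (9,1,hask); (9,3,has); (9,6,has); (11,1,has); (11,3,has); (11,4,hask); (11,6,has); (18,6,has); (18,14,has); (18,15,has); (19,13,has); (19,14,has); (19,15,has); (23,1,has); (23,20,has); (23,22,has); (24,13,has); (24,20,has); (24,21,has); (25,15,has); (25,21,has); (25,22,has); (26,20,has); (26,21,has); (26,22,has); (30,3,has); (30,27,has); (30,29,has); (31,13,has); (31,27,has); (31,28,has); (32,14,has); (32,28,has); (32,29,has); (33,27,has); (33,28,has); (33,29,has)
final:
nodes: 0:pt, 1:pt, 3:pt, 4:pt, 6:pt, 9:F, 11:F, 13:pt, 14:pt, 15:pt, 18:F, 19:F, 20:pt, 21:pt, 22:pt, 23:F, 24:F, 25:F, 26:F, 27:pt, 28:pt, 29:pt, 30:F, 31:F, 32:F, 33:F
edges: (9,0,has); (9,1,hask); (9,3,has); (9,6,has); (11,1,has); (11,3,has); (11,4,hask); (11,6,has); (18,6,has); (18,14,has); (18,15,has); (19,13,has); (19,14,has); (19,15,has); (23,1,has); (23,20,has); (23,22,has); (24,13,has); (24,20,has); (24,21,has); (25,15,has); (25,21,has); (25,22,has); (26,20,has); (26,21,has); (26,22,has); (30,3,has); (30,27,has); (30,29,has); (31,13,has); (31,27,has); (31,28,has); (32,14,has); (32,28,has); (32,29,has); (33,27,has); (33,28,has); (33,29,has)


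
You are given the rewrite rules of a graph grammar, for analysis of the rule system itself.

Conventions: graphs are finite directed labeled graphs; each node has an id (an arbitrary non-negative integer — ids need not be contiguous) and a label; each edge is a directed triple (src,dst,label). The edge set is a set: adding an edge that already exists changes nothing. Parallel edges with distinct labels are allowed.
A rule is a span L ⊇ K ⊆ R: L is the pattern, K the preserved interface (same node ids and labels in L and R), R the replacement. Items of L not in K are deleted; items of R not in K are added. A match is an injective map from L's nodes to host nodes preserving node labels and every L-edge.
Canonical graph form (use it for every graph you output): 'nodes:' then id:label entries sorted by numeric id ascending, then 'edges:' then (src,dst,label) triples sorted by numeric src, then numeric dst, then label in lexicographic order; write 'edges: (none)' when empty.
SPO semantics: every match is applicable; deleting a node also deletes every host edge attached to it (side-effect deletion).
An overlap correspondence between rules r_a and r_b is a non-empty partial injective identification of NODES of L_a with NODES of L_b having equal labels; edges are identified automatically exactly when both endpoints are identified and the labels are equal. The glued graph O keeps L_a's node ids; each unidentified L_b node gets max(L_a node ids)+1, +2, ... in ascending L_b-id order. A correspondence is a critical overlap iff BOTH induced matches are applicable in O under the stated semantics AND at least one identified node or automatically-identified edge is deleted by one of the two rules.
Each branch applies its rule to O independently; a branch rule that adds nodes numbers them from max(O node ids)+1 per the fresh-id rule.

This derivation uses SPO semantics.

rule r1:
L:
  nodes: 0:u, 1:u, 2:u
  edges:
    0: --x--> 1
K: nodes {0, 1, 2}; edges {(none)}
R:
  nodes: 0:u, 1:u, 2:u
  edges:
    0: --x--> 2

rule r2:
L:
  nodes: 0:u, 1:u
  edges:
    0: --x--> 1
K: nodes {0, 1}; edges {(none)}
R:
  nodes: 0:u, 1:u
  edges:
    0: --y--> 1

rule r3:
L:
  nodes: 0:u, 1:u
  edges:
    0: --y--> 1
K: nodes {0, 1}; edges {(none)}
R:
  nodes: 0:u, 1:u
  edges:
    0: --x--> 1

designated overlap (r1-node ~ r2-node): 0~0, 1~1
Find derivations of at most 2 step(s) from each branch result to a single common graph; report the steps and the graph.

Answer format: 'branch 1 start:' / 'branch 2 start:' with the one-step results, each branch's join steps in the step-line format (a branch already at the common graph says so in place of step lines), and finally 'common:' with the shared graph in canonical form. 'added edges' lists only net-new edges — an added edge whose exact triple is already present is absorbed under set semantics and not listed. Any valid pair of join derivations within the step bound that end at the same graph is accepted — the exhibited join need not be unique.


branch 1 start:
nodes: 0:u, 1:u, 2:u
edges: (0,2,x)
branch 2 start:
nodes: 0:u, 1:u, 2:u
edges: (0,1,y)
branch 1 step 1: rule r1; match: 0->0, 1->2, 2->1; deleted nodes (none); deleted edges (0,2,x); added nodes (none); added edges (0,1,x); result: nodes: 0:u, 1:u, 2:u edges: (0,1,x)
branch 2 step 1: rule r3; match: 0->0, 1->1; deleted nodes (none); deleted edges (0,1,y); added nodes (none); added edges (0,1,x); result: nodes: 0:u, 1:u, 2:u edges: (0,1,x)
common:
nodes: 0:u, 1:u, 2:u
edges: (0,1,x)


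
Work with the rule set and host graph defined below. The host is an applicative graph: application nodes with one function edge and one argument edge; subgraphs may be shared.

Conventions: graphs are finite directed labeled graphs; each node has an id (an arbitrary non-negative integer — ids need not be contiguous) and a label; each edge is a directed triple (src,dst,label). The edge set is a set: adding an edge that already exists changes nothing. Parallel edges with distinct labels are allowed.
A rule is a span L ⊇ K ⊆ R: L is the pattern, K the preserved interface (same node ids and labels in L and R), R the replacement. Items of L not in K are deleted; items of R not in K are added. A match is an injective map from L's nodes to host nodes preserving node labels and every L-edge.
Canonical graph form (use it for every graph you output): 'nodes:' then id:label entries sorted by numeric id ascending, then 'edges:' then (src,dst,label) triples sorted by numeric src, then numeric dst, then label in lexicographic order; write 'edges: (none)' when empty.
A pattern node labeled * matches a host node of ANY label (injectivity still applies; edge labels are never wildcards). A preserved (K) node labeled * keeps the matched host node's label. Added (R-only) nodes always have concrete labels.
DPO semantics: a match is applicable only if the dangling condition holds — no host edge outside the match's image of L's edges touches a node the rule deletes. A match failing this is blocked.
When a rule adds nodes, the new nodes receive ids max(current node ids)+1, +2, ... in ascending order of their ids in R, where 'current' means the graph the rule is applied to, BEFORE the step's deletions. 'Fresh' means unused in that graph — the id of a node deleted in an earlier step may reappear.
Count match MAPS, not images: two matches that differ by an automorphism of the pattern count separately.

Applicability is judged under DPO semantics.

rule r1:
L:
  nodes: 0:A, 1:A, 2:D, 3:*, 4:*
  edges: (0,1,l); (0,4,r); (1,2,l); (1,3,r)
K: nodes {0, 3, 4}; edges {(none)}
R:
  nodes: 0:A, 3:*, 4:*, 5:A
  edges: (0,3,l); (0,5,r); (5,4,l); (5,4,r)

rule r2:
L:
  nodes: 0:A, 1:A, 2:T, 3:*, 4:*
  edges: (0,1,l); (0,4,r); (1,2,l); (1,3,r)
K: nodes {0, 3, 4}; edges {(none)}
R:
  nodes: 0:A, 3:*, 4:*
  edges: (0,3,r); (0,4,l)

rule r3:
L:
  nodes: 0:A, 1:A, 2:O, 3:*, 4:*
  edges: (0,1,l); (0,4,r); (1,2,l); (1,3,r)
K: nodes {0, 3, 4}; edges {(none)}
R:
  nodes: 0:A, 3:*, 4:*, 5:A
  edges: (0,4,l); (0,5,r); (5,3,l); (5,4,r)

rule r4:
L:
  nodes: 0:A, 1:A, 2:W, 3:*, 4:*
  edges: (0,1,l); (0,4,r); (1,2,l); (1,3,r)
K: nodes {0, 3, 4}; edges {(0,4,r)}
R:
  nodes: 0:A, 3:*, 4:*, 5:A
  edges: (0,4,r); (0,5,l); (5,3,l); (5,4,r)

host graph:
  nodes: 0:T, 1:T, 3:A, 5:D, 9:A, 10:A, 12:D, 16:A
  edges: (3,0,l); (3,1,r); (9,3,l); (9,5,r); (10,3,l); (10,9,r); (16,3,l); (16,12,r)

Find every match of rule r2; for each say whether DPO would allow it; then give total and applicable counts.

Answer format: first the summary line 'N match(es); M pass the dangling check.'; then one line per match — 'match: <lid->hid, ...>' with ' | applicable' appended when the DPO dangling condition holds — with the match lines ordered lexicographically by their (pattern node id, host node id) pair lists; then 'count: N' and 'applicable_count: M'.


3 match(es); 0 pass the dangling check.
match: 0->9, 1->3, 2->0, 3->1, 4->5
match: 0->10, 1->3, 2->0, 3->1, 4->9
match: 0->16, 1->3, 2->0, 3->1, 4->12
count: 3
applicable_count: 0


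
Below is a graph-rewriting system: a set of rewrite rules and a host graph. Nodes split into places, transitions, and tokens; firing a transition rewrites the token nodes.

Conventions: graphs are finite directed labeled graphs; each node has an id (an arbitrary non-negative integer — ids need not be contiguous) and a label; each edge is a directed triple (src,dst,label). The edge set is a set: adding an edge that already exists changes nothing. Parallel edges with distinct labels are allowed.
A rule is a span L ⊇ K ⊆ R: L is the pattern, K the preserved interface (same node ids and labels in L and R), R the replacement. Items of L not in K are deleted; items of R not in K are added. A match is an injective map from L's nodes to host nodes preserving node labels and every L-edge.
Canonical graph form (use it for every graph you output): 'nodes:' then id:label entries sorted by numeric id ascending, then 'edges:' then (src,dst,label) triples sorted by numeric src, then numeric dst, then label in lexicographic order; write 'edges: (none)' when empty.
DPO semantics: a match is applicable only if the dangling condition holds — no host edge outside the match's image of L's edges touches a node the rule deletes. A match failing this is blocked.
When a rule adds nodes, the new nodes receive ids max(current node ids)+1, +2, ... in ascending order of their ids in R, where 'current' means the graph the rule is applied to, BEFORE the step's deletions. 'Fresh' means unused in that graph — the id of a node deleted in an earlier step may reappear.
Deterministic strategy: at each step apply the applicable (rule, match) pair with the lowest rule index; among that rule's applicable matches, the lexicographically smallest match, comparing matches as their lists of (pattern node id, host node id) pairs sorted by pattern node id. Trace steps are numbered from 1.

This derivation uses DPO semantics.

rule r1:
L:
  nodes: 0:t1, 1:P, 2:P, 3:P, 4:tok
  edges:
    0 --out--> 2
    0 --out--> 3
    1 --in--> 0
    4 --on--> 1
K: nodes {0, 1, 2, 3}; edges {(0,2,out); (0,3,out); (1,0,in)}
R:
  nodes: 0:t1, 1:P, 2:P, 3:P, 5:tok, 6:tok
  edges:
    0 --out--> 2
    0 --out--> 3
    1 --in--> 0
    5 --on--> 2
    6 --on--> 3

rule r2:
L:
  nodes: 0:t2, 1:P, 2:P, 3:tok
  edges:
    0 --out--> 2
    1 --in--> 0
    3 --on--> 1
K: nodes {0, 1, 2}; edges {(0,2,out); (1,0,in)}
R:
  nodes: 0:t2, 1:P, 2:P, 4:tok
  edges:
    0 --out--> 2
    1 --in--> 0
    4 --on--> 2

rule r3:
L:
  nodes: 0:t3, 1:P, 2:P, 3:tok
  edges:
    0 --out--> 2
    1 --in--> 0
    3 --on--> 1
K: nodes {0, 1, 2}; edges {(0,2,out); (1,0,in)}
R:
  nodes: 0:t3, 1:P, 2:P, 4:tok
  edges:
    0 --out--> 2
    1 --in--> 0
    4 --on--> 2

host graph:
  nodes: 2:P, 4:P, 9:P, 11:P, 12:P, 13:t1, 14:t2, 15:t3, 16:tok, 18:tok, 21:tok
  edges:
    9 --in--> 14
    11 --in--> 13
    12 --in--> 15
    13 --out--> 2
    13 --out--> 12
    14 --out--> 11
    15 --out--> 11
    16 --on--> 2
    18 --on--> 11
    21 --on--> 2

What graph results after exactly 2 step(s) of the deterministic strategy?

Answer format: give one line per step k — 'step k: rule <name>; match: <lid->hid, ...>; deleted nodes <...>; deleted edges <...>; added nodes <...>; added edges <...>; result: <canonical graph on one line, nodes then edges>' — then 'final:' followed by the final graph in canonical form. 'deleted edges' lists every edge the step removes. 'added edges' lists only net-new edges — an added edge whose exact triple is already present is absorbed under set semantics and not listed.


step 1: rule r1; match: 0->13, 1->11, 2->2, 3->12, 4->18; deleted nodes 18; deleted edges (18,11,on); added nodes 22, 23; added edges (22,2,on); (23,12,on); result: nodes: 2:P, 4:P, 9:P, 11:P, 12:P, 13:t1, 14:t2, 15:t3, 16:tok, 21:tok, 22:tok, 23:tok edges: (9,14,in); (11,13,in); (12,15,in); (13,2,out); (13,12,out); (14,11,out); (15,11,out); (16,2,on); (21,2,on); (22,2,on); (23,12,on)
step 2: rule r3; match: 0->15, 1->12, 2->11, 3->23; deleted nodes 23; deleted edges (23,12,on); added nodes 24; added edges (24,11,on); result: nodes: 2:P, 4:P, 9:P, 11:P, 12:P, 13:t1, 14:t2, 15:t3, 16:tok, 21:tok, 22:tok, 24:tok edges: (9,14,in); (11,13,in); (12,15,in); (13,2,out); (13,12,out); (14,11,out); (15,11,out); (16,2,on); (21,2,on); (22,2,on); (24,11,on)
final:
nodes: 2:P, 4:P, 9:P, 11:P, 12:P, 13:t1, 14:t2, 15:t3, 16:tok, 21:tok, 22:tok, 24:tok
edges: (9,14,in); (11,13,in); (12,15,in); (13,2,out); (13,12,out); (14,11,out); (15,11,out); (16,2,on); (21,2,on); (22,2,on); (24,11,on)


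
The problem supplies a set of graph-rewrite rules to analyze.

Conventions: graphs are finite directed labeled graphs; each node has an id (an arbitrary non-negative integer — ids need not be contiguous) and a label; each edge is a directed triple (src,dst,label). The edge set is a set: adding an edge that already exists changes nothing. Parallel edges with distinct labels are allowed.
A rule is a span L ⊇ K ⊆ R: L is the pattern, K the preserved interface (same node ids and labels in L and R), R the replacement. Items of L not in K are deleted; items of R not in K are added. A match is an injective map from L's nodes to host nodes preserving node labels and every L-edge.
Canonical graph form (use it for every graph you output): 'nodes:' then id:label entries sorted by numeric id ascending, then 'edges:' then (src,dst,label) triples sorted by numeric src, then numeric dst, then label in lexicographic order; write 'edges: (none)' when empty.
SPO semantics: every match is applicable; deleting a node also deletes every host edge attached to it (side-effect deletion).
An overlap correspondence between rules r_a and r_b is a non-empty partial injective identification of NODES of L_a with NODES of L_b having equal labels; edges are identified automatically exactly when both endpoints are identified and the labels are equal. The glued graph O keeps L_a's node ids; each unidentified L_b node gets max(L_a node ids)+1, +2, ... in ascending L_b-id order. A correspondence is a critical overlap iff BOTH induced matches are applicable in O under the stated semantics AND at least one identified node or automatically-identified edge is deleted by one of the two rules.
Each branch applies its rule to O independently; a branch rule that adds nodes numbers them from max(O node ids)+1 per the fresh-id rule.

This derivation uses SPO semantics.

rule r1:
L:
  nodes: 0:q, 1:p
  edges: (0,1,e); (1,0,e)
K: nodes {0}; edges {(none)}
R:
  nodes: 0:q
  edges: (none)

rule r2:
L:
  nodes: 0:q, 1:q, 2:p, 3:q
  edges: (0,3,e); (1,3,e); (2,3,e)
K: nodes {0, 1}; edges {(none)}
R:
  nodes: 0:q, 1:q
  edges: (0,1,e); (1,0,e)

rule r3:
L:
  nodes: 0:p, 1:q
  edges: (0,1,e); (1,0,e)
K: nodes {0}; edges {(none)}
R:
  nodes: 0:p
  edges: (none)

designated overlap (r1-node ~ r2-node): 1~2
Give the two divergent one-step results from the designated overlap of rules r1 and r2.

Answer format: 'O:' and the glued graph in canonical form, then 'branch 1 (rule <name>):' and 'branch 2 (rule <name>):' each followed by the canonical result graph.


O:
nodes: 0:q, 1:p, 2:q, 3:q, 4:q
edges: (0,1,e); (1,0,e); (1,4,e); (2,4,e); (3,4,e)
branch 1 (rule r1):
nodes: 0:q, 2:q, 3:q, 4:q
edges: (2,4,e); (3,4,e)
branch 2 (rule r2):
nodes: 0:q, 2:q, 3:q
edges: (2,3,e); (3,2,e)


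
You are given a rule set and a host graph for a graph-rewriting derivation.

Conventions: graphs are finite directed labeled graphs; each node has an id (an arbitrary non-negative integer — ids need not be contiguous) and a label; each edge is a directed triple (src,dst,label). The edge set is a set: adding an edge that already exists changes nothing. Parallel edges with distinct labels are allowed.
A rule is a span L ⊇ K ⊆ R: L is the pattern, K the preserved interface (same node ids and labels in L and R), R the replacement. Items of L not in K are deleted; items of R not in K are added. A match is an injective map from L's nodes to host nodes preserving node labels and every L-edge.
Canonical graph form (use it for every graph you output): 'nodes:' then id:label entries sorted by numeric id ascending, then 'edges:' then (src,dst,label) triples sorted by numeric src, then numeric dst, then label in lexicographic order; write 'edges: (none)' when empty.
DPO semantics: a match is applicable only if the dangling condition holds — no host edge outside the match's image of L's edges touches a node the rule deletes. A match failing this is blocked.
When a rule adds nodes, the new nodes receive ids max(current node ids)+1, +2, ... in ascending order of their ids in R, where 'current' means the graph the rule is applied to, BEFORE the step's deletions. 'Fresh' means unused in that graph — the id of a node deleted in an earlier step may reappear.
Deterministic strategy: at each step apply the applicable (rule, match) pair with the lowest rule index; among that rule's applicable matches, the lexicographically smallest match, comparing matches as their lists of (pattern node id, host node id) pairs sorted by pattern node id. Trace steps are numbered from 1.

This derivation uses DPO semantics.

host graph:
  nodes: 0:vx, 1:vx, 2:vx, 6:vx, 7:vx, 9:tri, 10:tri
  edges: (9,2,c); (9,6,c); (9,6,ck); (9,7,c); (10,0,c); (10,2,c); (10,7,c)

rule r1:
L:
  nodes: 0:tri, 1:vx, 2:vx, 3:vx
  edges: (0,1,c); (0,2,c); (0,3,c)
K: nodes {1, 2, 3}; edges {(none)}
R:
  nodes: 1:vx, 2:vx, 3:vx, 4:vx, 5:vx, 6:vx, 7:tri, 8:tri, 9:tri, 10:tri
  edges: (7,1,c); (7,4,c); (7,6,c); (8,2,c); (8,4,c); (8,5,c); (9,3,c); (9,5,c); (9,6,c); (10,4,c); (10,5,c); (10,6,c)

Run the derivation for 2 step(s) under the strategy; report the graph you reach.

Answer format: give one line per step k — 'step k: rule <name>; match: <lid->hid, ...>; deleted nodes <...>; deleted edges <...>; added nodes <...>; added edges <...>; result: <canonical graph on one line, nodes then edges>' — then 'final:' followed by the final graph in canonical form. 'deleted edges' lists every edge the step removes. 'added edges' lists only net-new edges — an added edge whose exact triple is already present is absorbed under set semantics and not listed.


step 1: rule r1; match: 0->10, 1->0, 2->2, 3->7; deleted nodes 10; deleted edges (10,0,c); (10,2,c); (10,7,c); added nodes 11, 12, 13, 14, 15, 16, 17; added edges (14,0,c); (14,11,c); (14,13,c); (15,2,c); (15,11,c); (15,12,c); (16,7,c); (16,12,c); (16,13,c); (17,11,c); (17,12,c); (17,13,c); result: nodes: 0:vx, 1:vx, 2:vx, 6:vx, 7:vx, 9:tri, 11:vx, 12:vx, 13:vx, 14:tri, 15:tri, 16:tri, 17:tri edges: (9,2,c); (9,6,c); (9,6,ck); (9,7,c); (14,0,c); (14,11,c); (14,13,c); (15,2,c); (15,11,c); (15,12,c); (16,7,c); (16,12,c); (16,13,c); (17,11,c); (17,12,c); (17,13,c)
step 2: rule r1; match: 0->14, 1->0, 2->11, 3->13; deleted nodes 14; deleted edges (14,0,c); (14,11,c); (14,13,c); added nodes 18, 19, 20, 21, 22, 23, 24; added edges (21,0,c); (21,18,c); (21,20,c); (22,11,c); (22,18,c); (22,19,c); (23,13,c); (23,19,c); (23,20,c); (24,18,c); (24,19,c); (24,20,c); result: nodes: 0:vx, 1:vx, 2:vx, 6:vx, 7:vx, 9:tri, 11:vx, 12:vx, 13:vx, 15:tri, 16:tri, 17:tri, 18:vx, 19:vx, 20:vx, 21:tri, 22:tri, 23:tri, 24:tri edges: (9,2,c); (9,6,c); (9,6,ck); (9,7,c); (15,2,c); (15,11,c); (15,12,c); (16,7,c); (16,12,c); (16,13,c); (17,11,c); (17,12,c); (17,13,c); (21,0,c); (21,18,c); (21,20,c); (22,11,c); (22,18,c); (22,19,c); (23,13,c); (23,19,c); (23,20,c); (24,18,c); (24,19,c); (24,20,c)
final:
nodes: 0:vx, 1:vx, 2:vx, 6:vx, 7:vx, 9:tri, 11:vx, 12:vx, 13:vx, 15:tri, 16:tri, 17:tri, 18:vx, 19:vx, 20:vx, 21:tri, 22:tri, 23:tri, 24:tri
edges: (9,2,c); (9,6,c); (9,6,ck); (9,7,c); (15,2,c); (15,11,c); (15,12,c); (16,7,c); (16,12,c); (16,13,c); (17,11,c); (17,12,c); (17,13,c); (21,0,c); (21,18,c); (21,20,c); (22,11,c); (22,18,c); (22,19,c); (23,13,c); (23,19,c); (23,20,c); (24,18,c); (24,19,c); (24,20,c)


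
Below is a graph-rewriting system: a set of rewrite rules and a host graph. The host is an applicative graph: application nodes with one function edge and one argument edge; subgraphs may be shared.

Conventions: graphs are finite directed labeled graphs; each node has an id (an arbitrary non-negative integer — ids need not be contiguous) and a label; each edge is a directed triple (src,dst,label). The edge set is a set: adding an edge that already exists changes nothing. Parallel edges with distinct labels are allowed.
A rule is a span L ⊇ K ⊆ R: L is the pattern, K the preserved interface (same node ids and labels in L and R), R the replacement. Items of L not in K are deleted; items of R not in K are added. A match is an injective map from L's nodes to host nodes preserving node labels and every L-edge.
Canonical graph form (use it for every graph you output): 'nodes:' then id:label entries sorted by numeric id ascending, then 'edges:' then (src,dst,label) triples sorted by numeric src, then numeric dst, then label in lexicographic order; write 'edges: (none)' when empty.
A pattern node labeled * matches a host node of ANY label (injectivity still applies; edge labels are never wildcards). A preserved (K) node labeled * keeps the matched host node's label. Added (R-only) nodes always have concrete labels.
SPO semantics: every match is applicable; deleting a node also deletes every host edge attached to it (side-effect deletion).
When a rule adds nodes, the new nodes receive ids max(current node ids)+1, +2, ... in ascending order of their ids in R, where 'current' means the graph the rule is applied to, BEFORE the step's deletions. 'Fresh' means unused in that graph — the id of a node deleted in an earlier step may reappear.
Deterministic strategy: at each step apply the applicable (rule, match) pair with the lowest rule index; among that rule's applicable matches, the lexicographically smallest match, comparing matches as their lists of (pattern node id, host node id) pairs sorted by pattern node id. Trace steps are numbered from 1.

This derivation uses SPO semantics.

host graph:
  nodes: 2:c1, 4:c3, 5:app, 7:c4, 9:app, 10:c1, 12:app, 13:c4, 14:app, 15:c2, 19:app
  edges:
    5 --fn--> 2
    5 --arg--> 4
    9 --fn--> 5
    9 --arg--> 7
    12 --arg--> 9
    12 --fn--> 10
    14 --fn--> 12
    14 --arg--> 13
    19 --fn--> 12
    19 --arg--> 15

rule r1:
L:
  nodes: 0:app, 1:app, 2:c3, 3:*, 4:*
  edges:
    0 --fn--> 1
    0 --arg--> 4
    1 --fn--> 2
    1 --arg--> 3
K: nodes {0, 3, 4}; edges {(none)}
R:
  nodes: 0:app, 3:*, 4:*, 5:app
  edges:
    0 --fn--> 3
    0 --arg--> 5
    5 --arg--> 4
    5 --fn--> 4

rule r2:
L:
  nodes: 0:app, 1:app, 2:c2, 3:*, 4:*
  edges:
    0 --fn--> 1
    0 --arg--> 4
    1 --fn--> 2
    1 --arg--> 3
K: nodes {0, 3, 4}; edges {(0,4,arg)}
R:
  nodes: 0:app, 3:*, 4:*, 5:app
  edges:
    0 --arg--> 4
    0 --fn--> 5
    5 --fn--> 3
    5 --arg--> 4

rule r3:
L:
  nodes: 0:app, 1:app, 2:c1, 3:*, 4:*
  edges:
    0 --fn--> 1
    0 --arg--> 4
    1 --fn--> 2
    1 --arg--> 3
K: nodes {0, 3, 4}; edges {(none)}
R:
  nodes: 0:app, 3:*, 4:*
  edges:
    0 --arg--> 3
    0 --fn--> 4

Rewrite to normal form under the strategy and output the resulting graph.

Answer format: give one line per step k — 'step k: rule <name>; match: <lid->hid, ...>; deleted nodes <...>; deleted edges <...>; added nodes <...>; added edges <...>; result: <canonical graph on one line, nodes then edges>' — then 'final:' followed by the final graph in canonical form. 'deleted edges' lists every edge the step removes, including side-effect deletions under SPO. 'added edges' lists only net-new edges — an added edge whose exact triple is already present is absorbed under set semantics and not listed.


step 1: rule r3; match: 0->9, 1->5, 2->2, 3->4, 4->7; deleted nodes 2, 5; deleted edges (5,2,fn); (5,4,arg); (9,5,fn); (9,7,arg); added nodes (none); added edges (9,4,arg); (9,7,fn); result: nodes: 4:c3, 7:c4, 9:app, 10:c1, 12:app, 13:c4, 14:app, 15:c2, 19:app edges: (9,4,arg); (9,7,fn); (12,9,arg); (12,10,fn); (14,12,fn); (14,13,arg); (19,12,fn); (19,15,arg)
step 2: rule r3; match: 0->14, 1->12, 2->10, 3->9, 4->13; deleted nodes 10, 12; deleted edges (12,9,arg); (12,10,fn); (14,12,fn); (14,13,arg); (19,12,fn); added nodes (none); added edges (14,9,arg); (14,13,fn); result: nodes: 4:c3, 7:c4, 9:app, 13:c4, 14:app, 15:c2, 19:app edges: (9,4,arg); (9,7,fn); (14,9,arg); (14,13,fn); (19,15,arg)
final:
nodes: 4:c3, 7:c4, 9:app, 13:c4, 14:app, 15:c2, 19:app
edges: (9,4,arg); (9,7,fn); (14,9,arg); (14,13,fn); (19,15,arg)
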